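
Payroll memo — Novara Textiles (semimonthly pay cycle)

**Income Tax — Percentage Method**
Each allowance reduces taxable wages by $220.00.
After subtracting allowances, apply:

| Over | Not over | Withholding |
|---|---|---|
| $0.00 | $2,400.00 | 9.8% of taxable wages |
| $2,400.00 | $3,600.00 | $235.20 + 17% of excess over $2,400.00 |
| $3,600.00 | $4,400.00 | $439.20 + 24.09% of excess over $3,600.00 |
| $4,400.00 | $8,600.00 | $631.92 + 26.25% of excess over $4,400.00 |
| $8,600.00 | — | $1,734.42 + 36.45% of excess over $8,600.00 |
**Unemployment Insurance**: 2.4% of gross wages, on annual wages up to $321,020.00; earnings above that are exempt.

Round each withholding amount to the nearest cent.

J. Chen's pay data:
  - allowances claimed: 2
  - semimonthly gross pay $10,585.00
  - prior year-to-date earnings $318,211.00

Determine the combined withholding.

Income Tax: taxable = $10,585.00 − 2×$220.00 = $10,145.00
  $1,734.42 + 36.45% × ($10,145.00 − $8,600.00) = $1,734.42 + 36.45% × $1,545.00 = $2,297.57
Unemployment Insurance: cap $321,020.00 − YTD $318,211.00 = $2,809.00 subject; 2.4% × $2,809.00 = $67.42
Total: $2,297.57 + $67.42 = $2,364.99

$2,364.99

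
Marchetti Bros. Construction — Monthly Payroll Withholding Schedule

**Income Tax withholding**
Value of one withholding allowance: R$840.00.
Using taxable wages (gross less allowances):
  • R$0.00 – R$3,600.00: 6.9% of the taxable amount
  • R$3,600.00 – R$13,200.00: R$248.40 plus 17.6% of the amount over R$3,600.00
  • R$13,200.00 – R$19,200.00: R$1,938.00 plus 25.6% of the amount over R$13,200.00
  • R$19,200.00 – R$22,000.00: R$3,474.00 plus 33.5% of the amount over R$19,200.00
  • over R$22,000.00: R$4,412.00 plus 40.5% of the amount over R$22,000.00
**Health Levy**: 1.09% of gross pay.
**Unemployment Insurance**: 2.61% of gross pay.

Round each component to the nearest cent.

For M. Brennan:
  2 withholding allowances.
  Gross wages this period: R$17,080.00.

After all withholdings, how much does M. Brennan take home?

R$13,946.84

Income Tax: taxable = R$17,080.00 − 2×R$840.00 = R$15,400.00
  R$1,938.00 + 25.6% × (R$15,400.00 − R$13,200.00) = R$1,938.00 + 25.6% × R$2,200.00 = R$2,501.20
Health Levy: 1.09% × R$17,080.00 = R$186.17
Unemployment Insurance: 2.61% × R$17,080.00 = R$445.79
Total withheld: R$2,501.20 + R$186.17 + R$445.79 = R$3,133.16
Net pay: R$17,080.00 − R$3,133.16 = R$13,946.84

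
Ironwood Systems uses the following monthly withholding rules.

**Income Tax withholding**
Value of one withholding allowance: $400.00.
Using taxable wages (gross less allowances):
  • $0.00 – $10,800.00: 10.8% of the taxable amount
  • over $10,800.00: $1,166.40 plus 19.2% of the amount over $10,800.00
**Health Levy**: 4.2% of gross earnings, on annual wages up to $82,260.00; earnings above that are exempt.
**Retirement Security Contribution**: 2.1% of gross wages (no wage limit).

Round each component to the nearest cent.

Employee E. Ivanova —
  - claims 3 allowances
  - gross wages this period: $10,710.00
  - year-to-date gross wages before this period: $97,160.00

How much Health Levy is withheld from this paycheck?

Health Levy: YTD $97,160.00 ≥ cap $82,260.00 → $0.00

$0.00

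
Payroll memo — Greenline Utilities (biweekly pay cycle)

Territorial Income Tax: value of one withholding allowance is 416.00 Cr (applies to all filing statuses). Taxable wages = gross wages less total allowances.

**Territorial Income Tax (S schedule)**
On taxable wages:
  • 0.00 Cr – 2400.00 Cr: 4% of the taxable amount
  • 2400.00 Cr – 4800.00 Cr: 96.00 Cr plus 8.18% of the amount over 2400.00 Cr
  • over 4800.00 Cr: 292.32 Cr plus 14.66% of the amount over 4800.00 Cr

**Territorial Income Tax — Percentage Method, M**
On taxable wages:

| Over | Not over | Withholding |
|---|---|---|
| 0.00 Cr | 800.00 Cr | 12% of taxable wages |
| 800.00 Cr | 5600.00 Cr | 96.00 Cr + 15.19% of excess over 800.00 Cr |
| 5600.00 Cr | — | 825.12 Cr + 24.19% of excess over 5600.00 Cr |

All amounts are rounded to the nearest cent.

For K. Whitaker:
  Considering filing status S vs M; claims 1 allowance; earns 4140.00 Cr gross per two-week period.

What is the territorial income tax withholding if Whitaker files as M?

540.16 Cr

Territorial Income Tax (M): taxable = 4140.00 Cr − 1×416.00 Cr = 3724.00 Cr
  96.00 Cr + 15.19% × (3724.00 Cr − 800.00 Cr) = 96.00 Cr + 15.19% × 2924.00 Cr = 540.16 Cr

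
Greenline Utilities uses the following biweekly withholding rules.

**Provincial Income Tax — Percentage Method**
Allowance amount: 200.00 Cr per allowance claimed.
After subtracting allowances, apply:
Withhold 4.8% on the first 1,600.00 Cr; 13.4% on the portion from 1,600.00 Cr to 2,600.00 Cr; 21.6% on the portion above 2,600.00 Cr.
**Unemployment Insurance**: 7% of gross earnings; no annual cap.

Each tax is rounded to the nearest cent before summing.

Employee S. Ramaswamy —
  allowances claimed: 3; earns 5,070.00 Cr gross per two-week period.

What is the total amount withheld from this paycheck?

969.62 Cr

Provincial Income Tax: taxable = 5,070.00 Cr − 3×200.00 Cr = 4,470.00 Cr
  210.80 Cr + 21.6% × (4,470.00 Cr − 2,600.00 Cr) = 210.80 Cr + 21.6% × 1,870.00 Cr = 614.72 Cr
Unemployment Insurance: 7% × 5,070.00 Cr = 354.90 Cr
Total: 614.72 Cr + 354.90 Cr = 969.62 Cr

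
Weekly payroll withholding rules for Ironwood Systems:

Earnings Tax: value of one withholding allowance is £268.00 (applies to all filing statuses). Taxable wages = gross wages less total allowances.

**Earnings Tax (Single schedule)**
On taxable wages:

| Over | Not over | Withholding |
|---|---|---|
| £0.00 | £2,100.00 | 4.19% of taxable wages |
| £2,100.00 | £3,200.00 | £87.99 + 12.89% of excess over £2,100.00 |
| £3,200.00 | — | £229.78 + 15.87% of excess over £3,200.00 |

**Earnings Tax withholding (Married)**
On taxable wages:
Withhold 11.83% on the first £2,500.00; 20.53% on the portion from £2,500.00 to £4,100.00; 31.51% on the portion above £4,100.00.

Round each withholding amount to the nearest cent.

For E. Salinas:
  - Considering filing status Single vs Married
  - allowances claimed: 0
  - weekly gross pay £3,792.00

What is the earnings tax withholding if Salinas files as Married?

Earnings Tax (Married): taxable = £3,792.00
  £295.75 + 20.53% × (£3,792.00 − £2,500.00) = £295.75 + 20.53% × £1,292.00 = £561.00

£561.00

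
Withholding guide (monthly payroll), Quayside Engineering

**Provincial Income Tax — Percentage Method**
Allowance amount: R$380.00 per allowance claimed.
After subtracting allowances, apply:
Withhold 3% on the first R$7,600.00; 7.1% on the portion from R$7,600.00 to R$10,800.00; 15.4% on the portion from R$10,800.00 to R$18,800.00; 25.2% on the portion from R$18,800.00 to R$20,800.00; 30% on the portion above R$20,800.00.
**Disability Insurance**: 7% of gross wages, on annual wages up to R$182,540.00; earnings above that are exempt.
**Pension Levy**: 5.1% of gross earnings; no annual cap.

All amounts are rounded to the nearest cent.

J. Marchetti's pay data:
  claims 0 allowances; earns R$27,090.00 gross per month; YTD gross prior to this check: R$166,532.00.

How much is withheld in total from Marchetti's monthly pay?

R$6,580.35

Provincial Income Tax: taxable = R$27,090.00
  R$2,191.20 + 30% × (R$27,090.00 − R$20,800.00) = R$2,191.20 + 30% × R$6,290.00 = R$4,078.20
Disability Insurance: cap R$182,540.00 − YTD R$166,532.00 = R$16,008.00 subject; 7% × R$16,008.00 = R$1,120.56
Pension Levy: 5.1% × R$27,090.00 = R$1,381.59
Total: R$4,078.20 + R$1,120.56 + R$1,381.59 = R$6,580.35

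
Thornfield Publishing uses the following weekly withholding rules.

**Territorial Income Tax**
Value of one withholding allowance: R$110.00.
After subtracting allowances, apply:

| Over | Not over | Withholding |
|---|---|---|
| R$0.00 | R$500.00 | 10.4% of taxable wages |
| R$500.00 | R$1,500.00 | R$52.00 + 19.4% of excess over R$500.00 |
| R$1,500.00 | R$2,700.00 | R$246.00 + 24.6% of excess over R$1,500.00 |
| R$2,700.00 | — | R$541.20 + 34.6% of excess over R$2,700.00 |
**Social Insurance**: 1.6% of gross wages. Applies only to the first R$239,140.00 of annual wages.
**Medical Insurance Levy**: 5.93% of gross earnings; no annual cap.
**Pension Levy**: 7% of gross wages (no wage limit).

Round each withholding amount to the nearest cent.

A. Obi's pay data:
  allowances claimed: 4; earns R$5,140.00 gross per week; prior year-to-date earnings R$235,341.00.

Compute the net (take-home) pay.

Territorial Income Tax: taxable = R$5,140.00 − 4×R$110.00 = R$4,700.00
  R$541.20 + 34.6% × (R$4,700.00 − R$2,700.00) = R$541.20 + 34.6% × R$2,000.00 = R$1,233.20
Social Insurance: cap R$239,140.00 − YTD R$235,341.00 = R$3,799.00 subject; 1.6% × R$3,799.00 = R$60.78
Medical Insurance Levy: 5.93% × R$5,140.00 = R$304.80
Pension Levy: 7% × R$5,140.00 = R$359.80
Total withheld: R$1,233.20 + R$60.78 + R$304.80 + R$359.80 = R$1,958.58
Net pay: R$5,140.00 − R$1,958.58 = R$3,181.42

R$3,181.42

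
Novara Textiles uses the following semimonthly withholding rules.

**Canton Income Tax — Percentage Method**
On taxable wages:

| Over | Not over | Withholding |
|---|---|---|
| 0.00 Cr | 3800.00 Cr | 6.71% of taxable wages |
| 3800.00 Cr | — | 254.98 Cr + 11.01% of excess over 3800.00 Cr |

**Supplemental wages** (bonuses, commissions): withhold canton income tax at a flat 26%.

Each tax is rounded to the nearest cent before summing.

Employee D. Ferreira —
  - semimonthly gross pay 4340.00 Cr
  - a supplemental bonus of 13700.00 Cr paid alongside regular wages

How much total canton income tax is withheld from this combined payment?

3876.43 Cr

Canton Income Tax: taxable = 4340.00 Cr
  254.98 Cr + 11.01% × (4340.00 Cr − 3800.00 Cr) = 254.98 Cr + 11.01% × 540.00 Cr = 314.43 Cr
Supplemental (26% flat on bonus): 26% × 13700.00 Cr = 3562.00 Cr
Total canton income tax: 314.43 Cr + 3562.00 Cr = 3876.43 Cr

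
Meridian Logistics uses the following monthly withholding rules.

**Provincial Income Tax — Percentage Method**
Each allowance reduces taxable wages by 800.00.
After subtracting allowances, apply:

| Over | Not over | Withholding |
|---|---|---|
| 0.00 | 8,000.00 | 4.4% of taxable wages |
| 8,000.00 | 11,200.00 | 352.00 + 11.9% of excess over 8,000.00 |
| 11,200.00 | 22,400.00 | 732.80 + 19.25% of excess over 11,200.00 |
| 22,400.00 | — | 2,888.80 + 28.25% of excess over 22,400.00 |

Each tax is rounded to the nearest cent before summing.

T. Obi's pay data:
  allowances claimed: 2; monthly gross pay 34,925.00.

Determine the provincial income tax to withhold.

5,975.11

Provincial Income Tax: taxable = 34,925.00 − 2×800.00 = 33,325.00
  2,888.80 + 28.25% × (33,325.00 − 22,400.00) = 2,888.80 + 28.25% × 10,925.00 = 5,975.11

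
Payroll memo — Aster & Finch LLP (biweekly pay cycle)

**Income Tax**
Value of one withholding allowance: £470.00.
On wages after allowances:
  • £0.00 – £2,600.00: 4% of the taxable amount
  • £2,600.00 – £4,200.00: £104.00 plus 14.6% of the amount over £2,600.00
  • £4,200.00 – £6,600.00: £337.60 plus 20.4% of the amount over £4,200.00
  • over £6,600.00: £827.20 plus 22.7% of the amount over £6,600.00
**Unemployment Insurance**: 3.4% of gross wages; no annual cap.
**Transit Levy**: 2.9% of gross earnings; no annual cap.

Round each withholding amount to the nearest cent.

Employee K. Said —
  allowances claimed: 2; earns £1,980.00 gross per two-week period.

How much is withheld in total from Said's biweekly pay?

Income Tax: taxable = £1,980.00 − 2×£470.00 = £1,040.00
  4% × £1,040.00 = £41.60
Unemployment Insurance: 3.4% × £1,980.00 = £67.32
Transit Levy: 2.9% × £1,980.00 = £57.42
Total: £41.60 + £67.32 + £57.42 = £166.34

£166.34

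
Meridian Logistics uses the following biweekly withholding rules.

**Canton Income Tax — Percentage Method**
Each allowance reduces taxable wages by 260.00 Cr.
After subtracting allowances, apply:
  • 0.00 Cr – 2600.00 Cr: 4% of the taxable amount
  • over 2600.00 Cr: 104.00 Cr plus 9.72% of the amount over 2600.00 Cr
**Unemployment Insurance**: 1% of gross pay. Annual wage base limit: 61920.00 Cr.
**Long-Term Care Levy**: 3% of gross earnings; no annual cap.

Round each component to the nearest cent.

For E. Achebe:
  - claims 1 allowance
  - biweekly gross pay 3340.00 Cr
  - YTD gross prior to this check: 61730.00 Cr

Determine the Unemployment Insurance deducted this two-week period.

1.90 Cr

Unemployment Insurance: cap 61920.00 Cr − YTD 61730.00 Cr = 190.00 Cr subject; 1% × 190.00 Cr = 1.90 Cr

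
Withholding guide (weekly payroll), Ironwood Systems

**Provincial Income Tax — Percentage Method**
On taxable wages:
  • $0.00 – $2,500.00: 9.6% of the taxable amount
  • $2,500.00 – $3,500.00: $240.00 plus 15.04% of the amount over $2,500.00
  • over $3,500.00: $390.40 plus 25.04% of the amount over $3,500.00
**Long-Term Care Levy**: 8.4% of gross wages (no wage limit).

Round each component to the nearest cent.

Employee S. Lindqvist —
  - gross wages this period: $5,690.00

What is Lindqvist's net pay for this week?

$4,273.26

Provincial Income Tax: taxable = $5,690.00
  $390.40 + 25.04% × ($5,690.00 − $3,500.00) = $390.40 + 25.04% × $2,190.00 = $938.78
Long-Term Care Levy: 8.4% × $5,690.00 = $477.96
Total withheld: $938.78 + $477.96 = $1,416.74
Net pay: $5,690.00 − $1,416.74 = $4,273.26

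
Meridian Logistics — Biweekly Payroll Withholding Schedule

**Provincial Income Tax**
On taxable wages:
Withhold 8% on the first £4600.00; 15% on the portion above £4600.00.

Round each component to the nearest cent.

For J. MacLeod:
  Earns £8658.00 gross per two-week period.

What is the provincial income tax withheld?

£976.70

Provincial Income Tax: taxable = £8658.00
  £368.00 + 15% × (£8658.00 − £4600.00) = £368.00 + 15% × £4058.00 = £976.70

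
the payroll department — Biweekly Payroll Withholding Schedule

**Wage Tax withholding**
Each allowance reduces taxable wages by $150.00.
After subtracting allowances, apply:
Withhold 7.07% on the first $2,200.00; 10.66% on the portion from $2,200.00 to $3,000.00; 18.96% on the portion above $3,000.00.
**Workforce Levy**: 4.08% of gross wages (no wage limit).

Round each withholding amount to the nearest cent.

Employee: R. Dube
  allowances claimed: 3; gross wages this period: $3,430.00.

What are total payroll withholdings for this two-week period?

$378.63

Wage Tax: taxable = $3,430.00 − 3×$150.00 = $2,980.00
  $155.54 + 10.66% × ($2,980.00 − $2,200.00) = $155.54 + 10.66% × $780.00 = $238.69
Workforce Levy: 4.08% × $3,430.00 = $139.94
Total: $238.69 + $139.94 = $378.63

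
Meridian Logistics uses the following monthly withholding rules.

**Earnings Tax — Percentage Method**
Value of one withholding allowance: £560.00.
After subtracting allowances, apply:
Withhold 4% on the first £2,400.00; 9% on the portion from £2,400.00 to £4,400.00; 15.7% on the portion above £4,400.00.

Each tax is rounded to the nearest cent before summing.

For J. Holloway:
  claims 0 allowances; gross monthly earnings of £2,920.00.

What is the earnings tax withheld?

Earnings Tax: taxable = £2,920.00
  £96.00 + 9% × (£2,920.00 − £2,400.00) = £96.00 + 9% × £520.00 = £142.80

£142.80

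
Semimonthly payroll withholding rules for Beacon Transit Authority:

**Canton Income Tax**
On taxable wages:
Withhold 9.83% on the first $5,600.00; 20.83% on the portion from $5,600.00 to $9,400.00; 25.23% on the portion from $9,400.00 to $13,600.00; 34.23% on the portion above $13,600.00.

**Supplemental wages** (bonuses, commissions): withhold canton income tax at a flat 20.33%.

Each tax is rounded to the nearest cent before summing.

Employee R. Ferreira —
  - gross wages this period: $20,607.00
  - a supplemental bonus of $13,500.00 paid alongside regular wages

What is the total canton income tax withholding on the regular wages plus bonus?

$7,544.73

Canton Income Tax: taxable = $20,607.00
  $2,401.68 + 34.23% × ($20,607.00 − $13,600.00) = $2,401.68 + 34.23% × $7,007.00 = $4,800.18
Supplemental (20.33% flat on bonus): 20.33% × $13,500.00 = $2,744.55
Total canton income tax: $4,800.18 + $2,744.55 = $7,544.73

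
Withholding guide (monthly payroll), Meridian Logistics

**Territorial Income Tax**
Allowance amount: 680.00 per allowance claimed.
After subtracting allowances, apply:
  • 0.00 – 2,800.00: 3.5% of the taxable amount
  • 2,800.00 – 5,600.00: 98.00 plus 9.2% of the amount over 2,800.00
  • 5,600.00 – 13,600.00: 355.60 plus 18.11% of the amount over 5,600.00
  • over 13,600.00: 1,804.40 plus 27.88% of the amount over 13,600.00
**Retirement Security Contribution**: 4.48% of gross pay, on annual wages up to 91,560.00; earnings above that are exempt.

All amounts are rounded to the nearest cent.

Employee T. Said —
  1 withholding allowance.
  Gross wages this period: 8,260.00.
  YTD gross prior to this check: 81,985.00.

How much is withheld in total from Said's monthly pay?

Territorial Income Tax: taxable = 8,260.00 − 1×680.00 = 7,580.00
  355.60 + 18.11% × (7,580.00 − 5,600.00) = 355.60 + 18.11% × 1,980.00 = 714.18
Retirement Security Contribution: 4.48% × 8,260.00 = 370.05
Total: 714.18 + 370.05 = 1,084.23

1,084.23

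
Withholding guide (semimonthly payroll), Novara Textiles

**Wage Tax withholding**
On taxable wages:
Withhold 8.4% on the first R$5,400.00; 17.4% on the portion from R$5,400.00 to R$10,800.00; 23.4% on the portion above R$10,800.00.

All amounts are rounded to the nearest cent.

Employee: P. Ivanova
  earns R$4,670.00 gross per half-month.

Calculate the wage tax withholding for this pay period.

Wage Tax: taxable = R$4,670.00
  8.4% × R$4,670.00 = R$392.28

R$392.28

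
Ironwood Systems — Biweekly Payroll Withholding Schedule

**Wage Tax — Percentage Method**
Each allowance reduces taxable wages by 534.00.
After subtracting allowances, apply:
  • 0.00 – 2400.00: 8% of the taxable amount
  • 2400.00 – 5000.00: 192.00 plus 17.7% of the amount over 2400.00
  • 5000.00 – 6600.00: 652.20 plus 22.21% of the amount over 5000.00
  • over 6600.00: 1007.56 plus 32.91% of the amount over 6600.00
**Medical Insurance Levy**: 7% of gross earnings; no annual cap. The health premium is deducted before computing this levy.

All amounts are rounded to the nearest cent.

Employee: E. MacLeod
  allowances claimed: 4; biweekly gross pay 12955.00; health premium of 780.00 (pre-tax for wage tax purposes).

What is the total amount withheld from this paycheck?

Wage Tax: taxable = 12955.00 − 780.00 − 4×534.00 = 10039.00
  1007.56 + 32.91% × (10039.00 − 6600.00) = 1007.56 + 32.91% × 3439.00 = 2139.33
Medical Insurance Levy: 7% × 12175.00 = 852.25
Total: 2139.33 + 852.25 = 2991.58

2991.58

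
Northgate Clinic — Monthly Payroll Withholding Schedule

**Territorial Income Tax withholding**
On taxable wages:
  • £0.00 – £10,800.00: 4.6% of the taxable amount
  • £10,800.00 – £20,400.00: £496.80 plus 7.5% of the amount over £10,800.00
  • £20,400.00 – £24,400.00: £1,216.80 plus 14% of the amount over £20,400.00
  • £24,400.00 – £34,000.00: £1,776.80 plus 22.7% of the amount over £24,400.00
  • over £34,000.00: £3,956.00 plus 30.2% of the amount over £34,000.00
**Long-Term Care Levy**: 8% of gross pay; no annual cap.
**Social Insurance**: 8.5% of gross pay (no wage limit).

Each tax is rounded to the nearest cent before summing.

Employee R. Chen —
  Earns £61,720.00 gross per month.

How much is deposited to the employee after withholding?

£39,208.76

Territorial Income Tax: taxable = £61,720.00
  £3,956.00 + 30.2% × (£61,720.00 − £34,000.00) = £3,956.00 + 30.2% × £27,720.00 = £12,327.44
Long-Term Care Levy: 8% × £61,720.00 = £4,937.60
Social Insurance: 8.5% × £61,720.00 = £5,246.20
Total withheld: £12,327.44 + £4,937.60 + £5,246.20 = £22,511.24
Net pay: £61,720.00 − £22,511.24 = £39,208.76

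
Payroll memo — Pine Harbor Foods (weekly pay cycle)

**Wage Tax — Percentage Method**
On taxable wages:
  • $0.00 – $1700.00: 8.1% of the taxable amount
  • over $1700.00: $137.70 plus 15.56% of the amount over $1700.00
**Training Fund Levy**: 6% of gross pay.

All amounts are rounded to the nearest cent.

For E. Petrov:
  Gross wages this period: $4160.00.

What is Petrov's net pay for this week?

Wage Tax: taxable = $4160.00
  $137.70 + 15.56% × ($4160.00 − $1700.00) = $137.70 + 15.56% × $2460.00 = $520.48
Training Fund Levy: 6% × $4160.00 = $249.60
Total withheld: $520.48 + $249.60 = $770.08
Net pay: $4160.00 − $770.08 = $3389.92

$3389.92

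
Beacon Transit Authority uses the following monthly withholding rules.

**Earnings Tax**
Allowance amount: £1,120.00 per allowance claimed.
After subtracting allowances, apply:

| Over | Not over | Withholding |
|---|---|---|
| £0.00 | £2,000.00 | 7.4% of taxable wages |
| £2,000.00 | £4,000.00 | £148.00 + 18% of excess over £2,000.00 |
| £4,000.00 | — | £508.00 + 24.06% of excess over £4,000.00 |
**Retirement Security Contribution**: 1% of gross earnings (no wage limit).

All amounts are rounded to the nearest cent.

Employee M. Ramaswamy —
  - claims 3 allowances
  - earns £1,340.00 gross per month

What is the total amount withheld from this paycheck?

£13.40

Earnings Tax: taxable = £1,340.00 − 3×£1,120.00 = £-2,020.00
  Taxable ≤ 0 → £0.00
Retirement Security Contribution: 1% × £1,340.00 = £13.40
Total: £0.00 + £13.40 = £13.40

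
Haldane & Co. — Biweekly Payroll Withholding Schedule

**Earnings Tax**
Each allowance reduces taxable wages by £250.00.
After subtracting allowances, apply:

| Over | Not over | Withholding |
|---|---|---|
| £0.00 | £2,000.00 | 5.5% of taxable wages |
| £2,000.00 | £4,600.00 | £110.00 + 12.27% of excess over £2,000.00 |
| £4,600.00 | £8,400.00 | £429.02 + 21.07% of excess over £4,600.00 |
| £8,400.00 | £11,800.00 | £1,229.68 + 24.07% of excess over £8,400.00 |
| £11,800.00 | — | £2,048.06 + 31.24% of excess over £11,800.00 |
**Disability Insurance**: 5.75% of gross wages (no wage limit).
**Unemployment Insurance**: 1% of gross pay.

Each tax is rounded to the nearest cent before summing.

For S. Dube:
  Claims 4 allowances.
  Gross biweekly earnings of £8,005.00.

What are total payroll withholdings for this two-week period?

£1,476.09

Earnings Tax: taxable = £8,005.00 − 4×£250.00 = £7,005.00
  £429.02 + 21.07% × (£7,005.00 − £4,600.00) = £429.02 + 21.07% × £2,405.00 = £935.75
Disability Insurance: 5.75% × £8,005.00 = £460.29
Unemployment Insurance: 1% × £8,005.00 = £80.05
Total: £935.75 + £460.29 + £80.05 = £1,476.09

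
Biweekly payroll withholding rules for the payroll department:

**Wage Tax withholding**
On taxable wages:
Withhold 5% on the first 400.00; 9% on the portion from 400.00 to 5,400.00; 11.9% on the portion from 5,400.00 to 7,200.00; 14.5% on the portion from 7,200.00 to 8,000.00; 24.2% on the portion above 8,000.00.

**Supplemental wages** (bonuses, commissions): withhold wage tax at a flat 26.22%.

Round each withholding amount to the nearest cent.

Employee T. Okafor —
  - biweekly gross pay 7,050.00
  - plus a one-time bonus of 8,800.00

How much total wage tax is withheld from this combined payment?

2,973.71

Wage Tax: taxable = 7,050.00
  470.00 + 11.9% × (7,050.00 − 5,400.00) = 470.00 + 11.9% × 1,650.00 = 666.35
Supplemental (26.22% flat on bonus): 26.22% × 8,800.00 = 2,307.36
Total wage tax: 666.35 + 2,307.36 = 2,973.71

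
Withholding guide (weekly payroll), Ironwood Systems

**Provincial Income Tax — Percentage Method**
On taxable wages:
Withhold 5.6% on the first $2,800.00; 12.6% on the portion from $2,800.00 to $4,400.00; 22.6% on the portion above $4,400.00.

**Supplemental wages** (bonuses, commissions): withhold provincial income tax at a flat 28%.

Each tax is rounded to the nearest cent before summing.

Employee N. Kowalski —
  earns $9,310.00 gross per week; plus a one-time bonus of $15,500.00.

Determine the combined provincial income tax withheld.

$5,808.06

Provincial Income Tax: taxable = $9,310.00
  $358.40 + 22.6% × ($9,310.00 − $4,400.00) = $358.40 + 22.6% × $4,910.00 = $1,468.06
Supplemental (28% flat on bonus): 28% × $15,500.00 = $4,340.00
Total provincial income tax: $1,468.06 + $4,340.00 = $5,808.06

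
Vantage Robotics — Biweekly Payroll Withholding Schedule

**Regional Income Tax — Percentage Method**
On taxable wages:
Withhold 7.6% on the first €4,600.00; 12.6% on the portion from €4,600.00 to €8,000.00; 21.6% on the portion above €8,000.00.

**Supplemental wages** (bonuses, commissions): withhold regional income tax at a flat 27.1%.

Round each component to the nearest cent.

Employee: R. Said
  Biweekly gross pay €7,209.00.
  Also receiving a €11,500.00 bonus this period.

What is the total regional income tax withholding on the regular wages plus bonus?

Regional Income Tax: taxable = €7,209.00
  €349.60 + 12.6% × (€7,209.00 − €4,600.00) = €349.60 + 12.6% × €2,609.00 = €678.33
Supplemental (27.1% flat on bonus): 27.1% × €11,500.00 = €3,116.50
Total regional income tax: €678.33 + €3,116.50 = €3,794.83

€3,794.83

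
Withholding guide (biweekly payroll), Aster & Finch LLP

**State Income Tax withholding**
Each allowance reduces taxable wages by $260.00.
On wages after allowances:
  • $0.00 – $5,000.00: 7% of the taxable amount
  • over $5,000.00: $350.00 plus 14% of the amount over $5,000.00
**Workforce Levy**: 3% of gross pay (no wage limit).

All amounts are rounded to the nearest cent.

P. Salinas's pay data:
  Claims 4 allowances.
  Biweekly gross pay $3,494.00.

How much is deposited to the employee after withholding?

State Income Tax: taxable = $3,494.00 − 4×$260.00 = $2,454.00
  7% × $2,454.00 = $171.78
Workforce Levy: 3% × $3,494.00 = $104.82
Total withheld: $171.78 + $104.82 = $276.60
Net pay: $3,494.00 − $276.60 = $3,217.40

$3,217.40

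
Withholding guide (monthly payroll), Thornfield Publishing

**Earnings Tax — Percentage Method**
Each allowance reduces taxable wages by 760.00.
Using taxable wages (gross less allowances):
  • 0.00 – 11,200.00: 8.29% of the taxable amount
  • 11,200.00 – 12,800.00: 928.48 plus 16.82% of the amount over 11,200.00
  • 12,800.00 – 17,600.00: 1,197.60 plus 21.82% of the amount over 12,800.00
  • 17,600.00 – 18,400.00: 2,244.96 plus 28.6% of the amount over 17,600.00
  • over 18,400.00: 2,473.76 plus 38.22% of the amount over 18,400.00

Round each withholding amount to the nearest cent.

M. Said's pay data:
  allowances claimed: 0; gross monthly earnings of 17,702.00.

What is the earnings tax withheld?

Earnings Tax: taxable = 17,702.00
  2,244.96 + 28.6% × (17,702.00 − 17,600.00) = 2,244.96 + 28.6% × 102.00 = 2,274.13

2,274.13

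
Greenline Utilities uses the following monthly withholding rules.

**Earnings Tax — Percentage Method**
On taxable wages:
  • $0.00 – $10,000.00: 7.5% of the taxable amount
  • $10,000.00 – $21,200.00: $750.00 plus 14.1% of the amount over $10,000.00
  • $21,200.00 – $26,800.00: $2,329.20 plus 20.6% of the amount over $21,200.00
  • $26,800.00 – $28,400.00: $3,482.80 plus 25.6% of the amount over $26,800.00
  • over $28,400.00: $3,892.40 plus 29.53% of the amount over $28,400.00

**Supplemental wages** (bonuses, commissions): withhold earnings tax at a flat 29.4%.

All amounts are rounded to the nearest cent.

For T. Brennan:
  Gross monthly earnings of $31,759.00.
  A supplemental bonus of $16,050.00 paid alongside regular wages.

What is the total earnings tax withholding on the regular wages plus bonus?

Earnings Tax: taxable = $31,759.00
  $3,892.40 + 29.53% × ($31,759.00 − $28,400.00) = $3,892.40 + 29.53% × $3,359.00 = $4,884.31
Supplemental (29.4% flat on bonus): 29.4% × $16,050.00 = $4,718.70
Total earnings tax: $4,884.31 + $4,718.70 = $9,603.01

$9,603.01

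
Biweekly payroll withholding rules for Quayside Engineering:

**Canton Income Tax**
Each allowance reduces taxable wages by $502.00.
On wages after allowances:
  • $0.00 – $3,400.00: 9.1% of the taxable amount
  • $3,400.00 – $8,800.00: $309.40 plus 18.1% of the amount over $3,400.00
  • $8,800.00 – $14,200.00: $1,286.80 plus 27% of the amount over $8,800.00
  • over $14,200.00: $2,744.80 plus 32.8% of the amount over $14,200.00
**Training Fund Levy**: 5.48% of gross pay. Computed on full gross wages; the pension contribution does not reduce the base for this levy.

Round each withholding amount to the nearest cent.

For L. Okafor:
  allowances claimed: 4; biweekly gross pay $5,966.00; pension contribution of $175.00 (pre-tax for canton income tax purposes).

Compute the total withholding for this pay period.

$705.66

Canton Income Tax: taxable = $5,966.00 − $175.00 − 4×$502.00 = $3,783.00
  $309.40 + 18.1% × ($3,783.00 − $3,400.00) = $309.40 + 18.1% × $383.00 = $378.72
Training Fund Levy: 5.48% × $5,966.00 = $326.94
Total: $378.72 + $326.94 = $705.66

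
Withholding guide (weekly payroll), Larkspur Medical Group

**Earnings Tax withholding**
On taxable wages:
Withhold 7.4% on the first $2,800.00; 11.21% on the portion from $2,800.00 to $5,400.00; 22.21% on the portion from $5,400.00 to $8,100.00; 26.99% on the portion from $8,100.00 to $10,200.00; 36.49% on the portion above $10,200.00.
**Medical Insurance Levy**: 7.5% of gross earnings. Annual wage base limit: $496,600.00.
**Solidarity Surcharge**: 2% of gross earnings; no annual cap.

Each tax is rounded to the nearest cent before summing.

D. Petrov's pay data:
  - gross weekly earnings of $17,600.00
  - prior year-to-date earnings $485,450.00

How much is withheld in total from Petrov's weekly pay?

Earnings Tax: taxable = $17,600.00
  $1,665.12 + 36.49% × ($17,600.00 − $10,200.00) = $1,665.12 + 36.49% × $7,400.00 = $4,365.38
Medical Insurance Levy: cap $496,600.00 − YTD $485,450.00 = $11,150.00 subject; 7.5% × $11,150.00 = $836.25
Solidarity Surcharge: 2% × $17,600.00 = $352.00
Total: $4,365.38 + $836.25 + $352.00 = $5,553.63

$5,553.63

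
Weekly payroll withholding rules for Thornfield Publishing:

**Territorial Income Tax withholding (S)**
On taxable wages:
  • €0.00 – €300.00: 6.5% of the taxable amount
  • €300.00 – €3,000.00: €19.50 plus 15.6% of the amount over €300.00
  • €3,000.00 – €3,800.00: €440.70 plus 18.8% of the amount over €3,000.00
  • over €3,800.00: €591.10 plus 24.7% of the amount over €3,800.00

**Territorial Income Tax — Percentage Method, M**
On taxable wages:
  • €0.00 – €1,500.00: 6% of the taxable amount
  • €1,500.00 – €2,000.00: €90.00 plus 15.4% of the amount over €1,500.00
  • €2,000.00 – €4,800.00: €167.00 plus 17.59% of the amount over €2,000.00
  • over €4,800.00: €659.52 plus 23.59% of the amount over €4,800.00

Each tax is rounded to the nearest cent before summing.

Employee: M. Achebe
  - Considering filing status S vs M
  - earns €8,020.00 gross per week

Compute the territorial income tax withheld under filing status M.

Territorial Income Tax (M): taxable = €8,020.00
  €659.52 + 23.59% × (€8,020.00 − €4,800.00) = €659.52 + 23.59% × €3,220.00 = €1,419.12

€1,419.12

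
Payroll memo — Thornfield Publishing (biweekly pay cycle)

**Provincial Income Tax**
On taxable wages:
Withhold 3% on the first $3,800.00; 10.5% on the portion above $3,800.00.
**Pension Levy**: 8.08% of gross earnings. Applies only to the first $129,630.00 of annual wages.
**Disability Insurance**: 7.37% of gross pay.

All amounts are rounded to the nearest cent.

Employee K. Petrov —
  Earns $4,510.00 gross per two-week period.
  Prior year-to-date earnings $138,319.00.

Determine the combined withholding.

$520.94

Provincial Income Tax: taxable = $4,510.00
  $114.00 + 10.5% × ($4,510.00 − $3,800.00) = $114.00 + 10.5% × $710.00 = $188.55
Pension Levy: YTD $138,319.00 ≥ cap $129,630.00 → $0.00
Disability Insurance: 7.37% × $4,510.00 = $332.39
Total: $188.55 + $0.00 + $332.39 = $520.94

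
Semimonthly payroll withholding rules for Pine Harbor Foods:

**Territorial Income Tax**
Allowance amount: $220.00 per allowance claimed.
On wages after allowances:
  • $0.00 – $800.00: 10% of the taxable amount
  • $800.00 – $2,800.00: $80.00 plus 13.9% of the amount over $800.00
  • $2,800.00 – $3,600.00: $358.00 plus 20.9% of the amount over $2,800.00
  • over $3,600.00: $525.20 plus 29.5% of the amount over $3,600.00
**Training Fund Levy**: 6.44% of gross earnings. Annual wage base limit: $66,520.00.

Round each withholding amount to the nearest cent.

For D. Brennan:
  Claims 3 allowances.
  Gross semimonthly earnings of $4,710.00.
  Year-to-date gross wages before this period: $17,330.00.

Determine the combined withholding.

$961.27

Territorial Income Tax: taxable = $4,710.00 − 3×$220.00 = $4,050.00
  $525.20 + 29.5% × ($4,050.00 − $3,600.00) = $525.20 + 29.5% × $450.00 = $657.95
Training Fund Levy: 6.44% × $4,710.00 = $303.32
Total: $657.95 + $303.32 = $961.27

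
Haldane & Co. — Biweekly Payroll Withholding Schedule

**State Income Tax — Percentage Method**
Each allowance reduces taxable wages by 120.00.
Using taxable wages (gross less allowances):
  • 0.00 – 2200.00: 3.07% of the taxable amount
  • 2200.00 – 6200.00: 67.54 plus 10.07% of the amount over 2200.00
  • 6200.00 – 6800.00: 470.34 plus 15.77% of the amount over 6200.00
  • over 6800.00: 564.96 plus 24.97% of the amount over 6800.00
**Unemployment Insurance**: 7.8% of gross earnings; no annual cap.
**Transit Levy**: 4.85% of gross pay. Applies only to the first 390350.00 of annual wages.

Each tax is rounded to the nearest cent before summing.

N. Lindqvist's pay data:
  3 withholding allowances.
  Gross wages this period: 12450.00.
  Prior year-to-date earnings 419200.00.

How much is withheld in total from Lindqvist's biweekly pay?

2856.97

State Income Tax: taxable = 12450.00 − 3×120.00 = 12090.00
  564.96 + 24.97% × (12090.00 − 6800.00) = 564.96 + 24.97% × 5290.00 = 1885.87
Unemployment Insurance: 7.8% × 12450.00 = 971.10
Transit Levy: YTD 419200.00 ≥ cap 390350.00 → 0.00
Total: 1885.87 + 971.10 + 0.00 = 2856.97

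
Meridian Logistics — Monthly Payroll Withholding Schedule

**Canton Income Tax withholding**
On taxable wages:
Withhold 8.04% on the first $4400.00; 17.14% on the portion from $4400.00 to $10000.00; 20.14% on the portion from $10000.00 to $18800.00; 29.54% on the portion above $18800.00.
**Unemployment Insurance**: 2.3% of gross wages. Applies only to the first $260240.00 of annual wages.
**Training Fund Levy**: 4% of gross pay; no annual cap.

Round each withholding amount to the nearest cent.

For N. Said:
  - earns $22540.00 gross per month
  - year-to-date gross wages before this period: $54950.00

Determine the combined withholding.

$5610.74

Canton Income Tax: taxable = $22540.00
  $3085.92 + 29.54% × ($22540.00 − $18800.00) = $3085.92 + 29.54% × $3740.00 = $4190.72
Unemployment Insurance: 2.3% × $22540.00 = $518.42
Training Fund Levy: 4% × $22540.00 = $901.60
Total: $4190.72 + $518.42 + $901.60 = $5610.74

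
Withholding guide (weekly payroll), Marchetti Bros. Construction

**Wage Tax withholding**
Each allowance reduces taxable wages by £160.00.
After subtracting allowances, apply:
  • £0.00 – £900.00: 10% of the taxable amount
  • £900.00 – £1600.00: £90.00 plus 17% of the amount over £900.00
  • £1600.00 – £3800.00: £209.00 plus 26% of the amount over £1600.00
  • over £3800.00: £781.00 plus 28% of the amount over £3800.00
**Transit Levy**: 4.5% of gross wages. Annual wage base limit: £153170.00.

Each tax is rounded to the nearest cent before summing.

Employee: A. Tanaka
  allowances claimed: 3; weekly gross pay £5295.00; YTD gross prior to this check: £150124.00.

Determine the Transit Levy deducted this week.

£137.07

Transit Levy: cap £153170.00 − YTD £150124.00 = £3046.00 subject; 4.5% × £3046.00 = £137.07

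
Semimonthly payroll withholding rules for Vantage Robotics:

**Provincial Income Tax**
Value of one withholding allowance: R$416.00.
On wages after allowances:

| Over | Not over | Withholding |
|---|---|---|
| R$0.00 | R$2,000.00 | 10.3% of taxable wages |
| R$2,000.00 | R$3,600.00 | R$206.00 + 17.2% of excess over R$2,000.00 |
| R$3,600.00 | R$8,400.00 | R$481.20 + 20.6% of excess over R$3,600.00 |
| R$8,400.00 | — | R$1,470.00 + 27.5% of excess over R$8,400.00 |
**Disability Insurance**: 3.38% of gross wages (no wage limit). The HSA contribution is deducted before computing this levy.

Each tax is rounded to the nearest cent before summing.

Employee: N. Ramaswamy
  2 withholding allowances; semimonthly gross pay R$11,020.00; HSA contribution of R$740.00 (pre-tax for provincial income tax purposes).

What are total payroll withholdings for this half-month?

Provincial Income Tax: taxable = R$11,020.00 − R$740.00 − 2×R$416.00 = R$9,448.00
  R$1,470.00 + 27.5% × (R$9,448.00 − R$8,400.00) = R$1,470.00 + 27.5% × R$1,048.00 = R$1,758.20
Disability Insurance: 3.38% × R$10,280.00 = R$347.46
Total: R$1,758.20 + R$347.46 = R$2,105.66

R$2,105.66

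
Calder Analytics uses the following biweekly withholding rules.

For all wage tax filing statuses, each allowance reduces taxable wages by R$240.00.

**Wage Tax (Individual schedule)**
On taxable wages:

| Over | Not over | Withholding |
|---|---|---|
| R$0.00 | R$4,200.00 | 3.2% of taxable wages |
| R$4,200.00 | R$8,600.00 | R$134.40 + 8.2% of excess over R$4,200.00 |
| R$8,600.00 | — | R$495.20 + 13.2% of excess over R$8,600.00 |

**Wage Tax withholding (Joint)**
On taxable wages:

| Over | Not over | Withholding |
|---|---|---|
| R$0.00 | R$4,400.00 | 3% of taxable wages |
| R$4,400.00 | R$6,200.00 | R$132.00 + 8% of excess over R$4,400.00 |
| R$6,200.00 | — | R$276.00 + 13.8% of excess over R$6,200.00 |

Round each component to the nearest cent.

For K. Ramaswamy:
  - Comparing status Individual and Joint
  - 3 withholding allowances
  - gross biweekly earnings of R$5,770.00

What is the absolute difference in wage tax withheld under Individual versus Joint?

R$20.10

Wage Tax (Individual): taxable = R$5,770.00 − 3×R$240.00 = R$5,050.00
  R$134.40 + 8.2% × (R$5,050.00 − R$4,200.00) = R$134.40 + 8.2% × R$850.00 = R$204.10
Wage Tax (Joint): taxable = R$5,770.00 − 3×R$240.00 = R$5,050.00
  R$132.00 + 8% × (R$5,050.00 − R$4,400.00) = R$132.00 + 8% × R$650.00 = R$184.00
Difference: |R$204.10 − R$184.00| = R$20.10 (higher under Individual)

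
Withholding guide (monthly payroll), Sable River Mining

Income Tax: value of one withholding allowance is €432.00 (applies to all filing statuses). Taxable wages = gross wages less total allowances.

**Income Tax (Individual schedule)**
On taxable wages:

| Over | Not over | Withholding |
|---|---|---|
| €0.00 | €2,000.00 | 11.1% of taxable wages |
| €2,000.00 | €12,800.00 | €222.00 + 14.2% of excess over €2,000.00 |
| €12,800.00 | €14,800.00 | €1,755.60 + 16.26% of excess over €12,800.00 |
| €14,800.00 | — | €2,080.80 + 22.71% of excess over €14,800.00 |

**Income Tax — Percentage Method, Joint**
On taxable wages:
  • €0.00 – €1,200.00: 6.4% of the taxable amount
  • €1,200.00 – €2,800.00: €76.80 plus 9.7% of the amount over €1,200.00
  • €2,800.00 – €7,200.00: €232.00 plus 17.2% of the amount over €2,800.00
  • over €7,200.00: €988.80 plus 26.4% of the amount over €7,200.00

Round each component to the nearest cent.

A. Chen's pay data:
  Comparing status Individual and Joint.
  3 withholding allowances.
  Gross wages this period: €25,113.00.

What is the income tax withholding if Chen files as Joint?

Income Tax (Joint): taxable = €25,113.00 − 3×€432.00 = €23,817.00
  €988.80 + 26.4% × (€23,817.00 − €7,200.00) = €988.80 + 26.4% × €16,617.00 = €5,375.69

€5,375.69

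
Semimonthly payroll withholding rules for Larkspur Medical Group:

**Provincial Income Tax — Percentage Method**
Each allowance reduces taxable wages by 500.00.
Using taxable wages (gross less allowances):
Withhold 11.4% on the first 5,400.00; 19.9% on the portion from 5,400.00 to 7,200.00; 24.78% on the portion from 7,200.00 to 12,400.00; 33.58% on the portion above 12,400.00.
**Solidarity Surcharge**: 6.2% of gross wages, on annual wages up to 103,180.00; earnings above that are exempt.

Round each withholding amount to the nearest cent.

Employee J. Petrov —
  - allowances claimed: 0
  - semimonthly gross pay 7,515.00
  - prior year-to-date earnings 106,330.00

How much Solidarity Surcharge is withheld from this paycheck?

0.00

Solidarity Surcharge: YTD 106,330.00 ≥ cap 103,180.00 → 0.00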